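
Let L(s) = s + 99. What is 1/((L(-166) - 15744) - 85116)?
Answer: -1/100927 ≈ -9.9082e-6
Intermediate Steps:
L(s) = 99 + s
1/((L(-166) - 15744) - 85116) = 1/(((99 - 166) - 15744) - 85116) = 1/((-67 - 15744) - 85116) = 1/(-15811 - 85116) = 1/(-100927) = -1/100927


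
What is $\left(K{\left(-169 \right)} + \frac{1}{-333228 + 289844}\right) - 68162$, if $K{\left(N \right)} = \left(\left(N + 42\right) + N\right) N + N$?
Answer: $- \frac{794230889}{43384} \approx -18307.0$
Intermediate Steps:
$K{\left(N \right)} = N + N \left(42 + 2 N\right)$ ($K{\left(N \right)} = \left(\left(42 + N\right) + N\right) N + N = \left(42 + 2 N\right) N + N = N \left(42 + 2 N\right) + N = N + N \left(42 + 2 N\right)$)
$\left(K{\left(-169 \right)} + \frac{1}{-333228 + 289844}\right) - 68162 = \left(- 169 \left(43 + 2 \left(-169\right)\right) + \frac{1}{-333228 + 289844}\right) - 68162 = \left(- 169 \left(43 - 338\right) + \frac{1}{-43384}\right) - 68162 = \left(\left(-169\right) \left(-295\right) - \frac{1}{43384}\right) - 68162 = \left(49855 - \frac{1}{43384}\right) - 68162 = \frac{2162909319}{43384} - 68162 = - \frac{794230889}{43384}$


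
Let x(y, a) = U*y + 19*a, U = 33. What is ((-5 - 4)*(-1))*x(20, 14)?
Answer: 8334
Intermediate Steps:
x(y, a) = 19*a + 33*y (x(y, a) = 33*y + 19*a = 19*a + 33*y)
((-5 - 4)*(-1))*x(20, 14) = ((-5 - 4)*(-1))*(19*14 + 33*20) = (-9*(-1))*(266 + 660) = 9*926 = 8334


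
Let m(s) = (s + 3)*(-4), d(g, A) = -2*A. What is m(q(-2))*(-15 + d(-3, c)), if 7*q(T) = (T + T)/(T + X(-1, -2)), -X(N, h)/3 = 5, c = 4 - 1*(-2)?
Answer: 38988/119 ≈ 327.63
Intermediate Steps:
c = 6 (c = 4 + 2 = 6)
X(N, h) = -15 (X(N, h) = -3*5 = -15)
q(T) = 2*T/(7*(-15 + T)) (q(T) = ((T + T)/(T - 15))/7 = ((2*T)/(-15 + T))/7 = (2*T/(-15 + T))/7 = 2*T/(7*(-15 + T)))
m(s) = -12 - 4*s (m(s) = (3 + s)*(-4) = -12 - 4*s)
m(q(-2))*(-15 + d(-3, c)) = (-12 - 8*(-2)/(7*(-15 - 2)))*(-15 - 2*6) = (-12 - 8*(-2)/(7*(-17)))*(-15 - 12) = (-12 - 8*(-2)*(-1)/(7*17))*(-27) = (-12 - 4*4/119)*(-27) = (-12 - 16/119)*(-27) = -1444/119*(-27) = 38988/119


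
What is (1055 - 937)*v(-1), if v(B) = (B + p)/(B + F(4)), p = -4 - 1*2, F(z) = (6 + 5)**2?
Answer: -413/60 ≈ -6.8833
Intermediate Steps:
F(z) = 121 (F(z) = 11**2 = 121)
p = -6 (p = -4 - 2 = -6)
v(B) = (-6 + B)/(121 + B) (v(B) = (B - 6)/(B + 121) = (-6 + B)/(121 + B))
(1055 - 937)*v(-1) = (1055 - 937)*((-6 - 1)/(121 - 1)) = 118*(-7/120) = -413/60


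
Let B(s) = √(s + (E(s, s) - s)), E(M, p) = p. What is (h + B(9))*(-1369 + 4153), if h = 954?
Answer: 2664288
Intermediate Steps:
B(s) = √s (B(s) = √(s + (s - s)) = √(s + 0) = √s)
(h + B(9))*(-1369 + 4153) = (954 + √9)*(-1369 + 4153) = (954 + 3)*2784 = 957*2784 = 2664288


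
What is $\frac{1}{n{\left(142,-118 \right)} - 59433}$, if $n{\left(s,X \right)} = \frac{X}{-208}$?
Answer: $- \frac{104}{6180973} \approx -1.6826 \cdot 10^{-5}$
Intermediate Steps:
$n{\left(s,X \right)} = - \frac{X}{208}$ ($n{\left(s,X \right)} = X \left(- \frac{1}{208}\right) = - \frac{X}{208}$)
$\frac{1}{n{\left(142,-118 \right)} - 59433} = \frac{1}{\left(- \frac{1}{208}\right) \left(-118\right) - 59433} = \frac{1}{\frac{59}{104} - 59433} = \frac{1}{- \frac{6180973}{104}} = - \frac{104}{6180973}$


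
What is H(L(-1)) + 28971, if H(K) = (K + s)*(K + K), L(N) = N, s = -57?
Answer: 29087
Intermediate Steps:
H(K) = 2*K*(-57 + K) (H(K) = (K - 57)*(K + K) = (-57 + K)*(2*K) = 2*K*(-57 + K))
H(L(-1)) + 28971 = 2*(-1)*(-57 - 1) + 28971 = 2*(-1)*(-58) + 28971 = 116 + 28971 = 29087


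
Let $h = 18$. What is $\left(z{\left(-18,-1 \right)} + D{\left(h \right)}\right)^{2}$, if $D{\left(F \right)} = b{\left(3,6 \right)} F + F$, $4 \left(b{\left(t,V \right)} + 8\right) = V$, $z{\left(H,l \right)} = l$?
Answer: $10000$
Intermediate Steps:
$b{\left(t,V \right)} = -8 + \frac{V}{4}$
$D{\left(F \right)} = - \frac{11 F}{2}$ ($D{\left(F \right)} = \left(-8 + \frac{1}{4} \cdot 6\right) F + F = \left(-8 + \frac{3}{2}\right) F + F = - \frac{13 F}{2} + F = - \frac{11 F}{2}$)
$\left(z{\left(-18,-1 \right)} + D{\left(h \right)}\right)^{2} = \left(-1 - 99\right)^{2} = \left(-100\right)^{2} = 10000$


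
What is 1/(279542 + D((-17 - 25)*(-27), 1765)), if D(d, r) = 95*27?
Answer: 1/282107 ≈ 3.5448e-6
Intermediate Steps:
D(d, r) = 2565
1/(279542 + D((-17 - 25)*(-27), 1765)) = 1/(279542 + 2565) = 1/282107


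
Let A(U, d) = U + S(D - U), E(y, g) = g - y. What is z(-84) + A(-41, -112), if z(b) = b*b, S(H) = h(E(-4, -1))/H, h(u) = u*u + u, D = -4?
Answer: 259567/37 ≈ 7015.3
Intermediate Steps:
h(u) = u + u² (h(u) = u² + u = u + u²)
S(H) = 12/H (S(H) = ((-1 - 1*(-4))*(1 + (-1 - 1*(-4))))/H = ((-1 + 4)*(1 + (-1 + 4)))/H = (3*(1 + 3))/H = (3*4)/H = 12/H)
A(U, d) = U + 12/(-4 - U)
z(b) = b²
z(-84) + A(-41, -112) = (-84)² + (-12 - 41*(4 - 41))/(4 - 41) = 7056 + (-12 - 41*(-37))/(-37) = 7056 - (-12 + 1517)/37 = 7056 - 1/37*1505 = 7056 - 1505/37 = 259567/37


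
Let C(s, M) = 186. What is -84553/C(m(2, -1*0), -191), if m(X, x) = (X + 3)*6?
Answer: -84553/186 ≈ -454.59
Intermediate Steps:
m(X, x) = 18 + 6*X (m(X, x) = (3 + X)*6 = 18 + 6*X)
-84553/C(m(2, -1*0), -191) = -84553/186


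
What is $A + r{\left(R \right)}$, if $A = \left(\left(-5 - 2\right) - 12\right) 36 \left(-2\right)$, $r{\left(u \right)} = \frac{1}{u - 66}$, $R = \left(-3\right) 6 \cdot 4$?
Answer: $\frac{188783}{138} \approx 1368.0$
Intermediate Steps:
$R = -72$ ($R = \left(-18\right) 4 = -72$)
$r{\left(u \right)} = \frac{1}{-66 + u}$ ($r{\left(u \right)} = \frac{1}{u - 66} = \frac{1}{-66 + u}$)
$A = 1368$ ($A = \left(-7 - 12\right) 36 \left(-2\right) = \left(-19\right) 36 \left(-2\right) = \left(-684\right) \left(-2\right) = 1368$)
$A + r{\left(R \right)} = 1368 + \frac{1}{-66 - 72} = 1368 + \frac{1}{-138} = 1368 - \frac{1}{138} = \frac{188783}{138}$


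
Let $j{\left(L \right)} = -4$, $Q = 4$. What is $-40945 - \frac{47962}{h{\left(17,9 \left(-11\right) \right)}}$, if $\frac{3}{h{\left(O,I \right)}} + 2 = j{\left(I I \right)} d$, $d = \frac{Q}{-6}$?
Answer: $- \frac{464429}{9} \approx -51603.0$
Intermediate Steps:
$d = - \frac{2}{3}$ ($d = \frac{4}{-6} = 4 \left(- \frac{1}{6}\right) = - \frac{2}{3} \approx -0.66667$)
$h{\left(O,I \right)} = \frac{9}{2}$ ($h{\left(O,I \right)} = \frac{3}{-2 - - \frac{8}{3}} = \frac{3}{-2 + \frac{8}{3}} = \frac{3}{\frac{2}{3}} = 3 \cdot \frac{3}{2} = \frac{9}{2}$)
$-40945 - \frac{47962}{h{\left(17,9 \left(-11\right) \right)}} = -40945 - \frac{47962}{\frac{9}{2}} = -40945 - 47962 \cdot \frac{2}{9} = -40945 - \frac{95924}{9} = - \frac{464429}{9}$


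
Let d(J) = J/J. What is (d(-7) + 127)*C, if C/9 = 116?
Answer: 133632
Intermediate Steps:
d(J) = 1
C = 1044 (C = 9*116 = 1044)
(d(-7) + 127)*C = (1 + 127)*1044 = 128*1044 = 133632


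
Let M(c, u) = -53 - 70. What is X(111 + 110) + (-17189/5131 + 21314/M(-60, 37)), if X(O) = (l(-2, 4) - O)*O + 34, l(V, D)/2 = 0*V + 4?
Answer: -29798400788/631113 ≈ -47216.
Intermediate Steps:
M(c, u) = -123
l(V, D) = 8 (l(V, D) = 2*(0*V + 4) = 2*(0 + 4) = 2*4 = 8)
X(O) = 34 + O*(8 - O) (X(O) = (8 - O)*O + 34 = O*(8 - O) + 34 = 34 + O*(8 - O))
X(111 + 110) + (-17189/5131 + 21314/M(-60, 37)) = (34 - (111 + 110)² + 8*(111 + 110)) + (-17189/5131 + 21314/(-123)) = (34 - 1*221² + 8*221) + (-17189*1/5131 + 21314*(-1/123)) = (34 - 1*48841 + 1768) + (-17189/5131 - 21314/123) = (34 - 48841 + 1768) - 111476381/631113 = -47039 - 111476381/631113 = -29798400788/631113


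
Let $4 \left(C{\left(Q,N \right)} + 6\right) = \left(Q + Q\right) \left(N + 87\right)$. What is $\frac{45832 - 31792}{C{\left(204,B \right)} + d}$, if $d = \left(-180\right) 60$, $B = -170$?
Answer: $- \frac{585}{803} \approx -0.72852$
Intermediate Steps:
$C{\left(Q,N \right)} = -6 + \frac{Q \left(87 + N\right)}{2}$ ($C{\left(Q,N \right)} = -6 + \frac{\left(Q + Q\right) \left(N + 87\right)}{4} = -6 + \frac{2 Q \left(87 + N\right)}{4} = -6 + \frac{Q \left(87 + N\right)}{2}$)
$d = -10800$
$\frac{45832 - 31792}{C{\left(204,B \right)} + d} = \frac{45832 - 31792}{\left(-6 + \frac{87}{2} \cdot 204 + \frac{1}{2} \left(-170\right) 204\right) - 10800} = \frac{14040}{\left(-6 + 8874 - 17340\right) - 10800} = \frac{14040}{-8472 - 10800} = \frac{14040}{-19272} = 14040 \left(- \frac{1}{19272}\right) = - \frac{585}{803}$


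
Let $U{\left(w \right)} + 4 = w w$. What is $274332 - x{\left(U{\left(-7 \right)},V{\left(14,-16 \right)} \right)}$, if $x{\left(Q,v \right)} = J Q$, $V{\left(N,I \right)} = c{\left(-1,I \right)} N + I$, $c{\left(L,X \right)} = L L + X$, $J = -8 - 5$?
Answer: $274917$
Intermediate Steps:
$U{\left(w \right)} = -4 + w^{2}$ ($U{\left(w \right)} = -4 + w w = -4 + w^{2}$)
$J = -13$
$c{\left(L,X \right)} = X + L^{2}$ ($c{\left(L,X \right)} = L^{2} + X = X + L^{2}$)
$V{\left(N,I \right)} = I + N \left(1 + I\right)$ ($V{\left(N,I \right)} = \left(I + \left(-1\right)^{2}\right) N + I = \left(I + 1\right) N + I = \left(1 + I\right) N + I = N \left(1 + I\right) + I = I + N \left(1 + I\right)$)
$x{\left(Q,v \right)} = - 13 Q$
$274332 - x{\left(U{\left(-7 \right)},V{\left(14,-16 \right)} \right)} = 274332 - - 13 \left(-4 + \left(-7\right)^{2}\right) = 274332 - - 13 \left(-4 + 49\right) = 274332 - \left(-13\right) 45 = 274332 - -585 = 274332 + 585 = 274917$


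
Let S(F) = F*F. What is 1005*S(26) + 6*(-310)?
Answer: 677520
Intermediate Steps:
S(F) = F²
1005*S(26) + 6*(-310) = 1005*26² + 6*(-310) = 1005*676 - 1860 = 679380 - 1860 = 677520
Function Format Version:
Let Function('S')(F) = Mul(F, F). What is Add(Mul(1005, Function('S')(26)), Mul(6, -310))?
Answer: 677520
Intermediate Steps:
Function('S')(F) = Pow(F, 2)
Add(Mul(1005, Function('S')(26)), Mul(6, -310)) = Add(Mul(1005, Pow(26, 2)), Mul(6, -310)) = Add(Mul(1005, 676), -1860) = Add(679380, -1860) = 677520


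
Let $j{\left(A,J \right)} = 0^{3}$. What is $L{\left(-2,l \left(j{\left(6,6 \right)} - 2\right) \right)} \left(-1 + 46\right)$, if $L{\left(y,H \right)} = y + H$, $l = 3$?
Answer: $-360$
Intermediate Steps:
$j{\left(A,J \right)} = 0$
$L{\left(y,H \right)} = H + y$
$L{\left(-2,l \left(j{\left(6,6 \right)} - 2\right) \right)} \left(-1 + 46\right) = \left(3 \left(0 - 2\right) - 2\right) \left(-1 + 46\right) = \left(3 \left(-2\right) - 2\right) 45 = \left(-6 - 2\right) 45 = \left(-8\right) 45 = -360$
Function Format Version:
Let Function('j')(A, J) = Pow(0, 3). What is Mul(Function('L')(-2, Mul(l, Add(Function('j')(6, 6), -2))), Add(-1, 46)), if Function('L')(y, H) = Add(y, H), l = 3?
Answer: -360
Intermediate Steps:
Function('j')(A, J) = 0
Function('L')(y, H) = Add(H, y)
Mul(Function('L')(-2, Mul(l, Add(Function('j')(6, 6), -2))), Add(-1, 46)) = Mul(Add(Mul(3, Add(0, -2)), -2), Add(-1, 46)) = Mul(Add(Mul(3, -2), -2), 45) = Mul(Add(-6, -2), 45) = Mul(-8, 45) = -360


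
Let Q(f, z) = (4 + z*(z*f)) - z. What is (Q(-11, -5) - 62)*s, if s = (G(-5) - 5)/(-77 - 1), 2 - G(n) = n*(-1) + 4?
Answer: -656/13 ≈ -50.462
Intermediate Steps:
Q(f, z) = 4 - z + f*z² (Q(f, z) = (4 + z*(f*z)) - z = (4 + f*z²) - z = 4 - z + f*z²)
G(n) = -2 + n (G(n) = 2 - (n*(-1) + 4) = 2 - (-n + 4) = 2 - (4 - n) = 2 + (-4 + n) = -2 + n)
s = 2/13 (s = ((-2 - 5) - 5)/(-77 - 1) = (-7 - 5)/(-78) = -12*(-1/78) = 2/13 ≈ 0.15385)
(Q(-11, -5) - 62)*s = ((4 - 1*(-5) - 11*(-5)²) - 62)*(2/13) = ((4 + 5 - 11*25) - 62)*(2/13) = ((4 + 5 - 275) - 62)*(2/13) = (-266 - 62)*(2/13) = -328*2/13 = -656/13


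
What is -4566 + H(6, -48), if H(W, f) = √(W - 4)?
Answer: -4566 + √2 ≈ -4564.6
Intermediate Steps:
H(W, f) = √(-4 + W)
-4566 + H(6, -48) = -4566 + √(-4 + 6) = -4566 + √2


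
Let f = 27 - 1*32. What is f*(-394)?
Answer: 1970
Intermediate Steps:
f = -5 (f = 27 - 32 = -5)
f*(-394) = -5*(-394) = 1970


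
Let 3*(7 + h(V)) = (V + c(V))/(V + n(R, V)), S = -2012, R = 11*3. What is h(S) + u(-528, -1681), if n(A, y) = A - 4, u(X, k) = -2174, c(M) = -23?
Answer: -12972734/5949 ≈ -2180.7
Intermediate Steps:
R = 33
n(A, y) = -4 + A
h(V) = -7 + (-23 + V)/(3*(29 + V)) (h(V) = -7 + ((V - 23)/(V + (-4 + 33)))/3 = -7 + ((-23 + V)/(V + 29))/3 = -7 + ((-23 + V)/(29 + V))/3 = -7 + (-23 + V)/(3*(29 + V)))
h(S) + u(-528, -1681) = 4*(-158 - 5*(-2012))/(3*(29 - 2012)) - 2174 = (4/3)*(-158 + 10060)/(-1983) - 2174 = (4/3)*(-1/1983)*9902 - 2174 = -39608/5949 - 2174 = -12972734/5949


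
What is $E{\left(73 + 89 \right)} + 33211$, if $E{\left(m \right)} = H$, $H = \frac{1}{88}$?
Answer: $\frac{2922569}{88} \approx 33211.0$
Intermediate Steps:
$H = \frac{1}{88} \approx 0.011364$
$E{\left(m \right)} = \frac{1}{88}$
$E{\left(73 + 89 \right)} + 33211 = \frac{1}{88} + 33211 = \frac{2922569}{88}$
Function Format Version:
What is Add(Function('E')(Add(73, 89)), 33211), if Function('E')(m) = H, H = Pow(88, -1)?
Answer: Rational(2922569, 88) ≈ 33211.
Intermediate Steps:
H = Rational(1, 88) ≈ 0.011364
Function('E')(m) = Rational(1, 88)
Add(Function('E')(Add(73, 89)), 33211) = Add(Rational(1, 88), 33211) = Rational(2922569, 88)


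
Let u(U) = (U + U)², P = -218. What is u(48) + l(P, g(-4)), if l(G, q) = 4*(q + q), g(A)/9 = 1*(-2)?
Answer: 9072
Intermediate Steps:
g(A) = -18 (g(A) = 9*(1*(-2)) = 9*(-2) = -18)
l(G, q) = 8*q (l(G, q) = 4*(2*q) = 8*q)
u(U) = 4*U² (u(U) = (2*U)² = 4*U²)
u(48) + l(P, g(-4)) = 4*48² + 8*(-18) = 4*2304 - 144 = 9216 - 144 = 9072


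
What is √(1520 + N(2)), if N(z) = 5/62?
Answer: √5843190/62 ≈ 38.988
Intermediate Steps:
N(z) = 5/62 (N(z) = 5*(1/62) = 5/62)
√(1520 + N(2)) = √(1520 + 5/62) = √(94245/62) = √5843190/62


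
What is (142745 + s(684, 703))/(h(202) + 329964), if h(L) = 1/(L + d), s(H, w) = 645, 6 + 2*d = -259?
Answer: 9965605/22932499 ≈ 0.43456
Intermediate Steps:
d = -265/2 (d = -3 + (1/2)*(-259) = -3 - 259/2 = -265/2 ≈ -132.50)
h(L) = 1/(-265/2 + L) (h(L) = 1/(L - 265/2) = 1/(-265/2 + L))
(142745 + s(684, 703))/(h(202) + 329964) = (142745 + 645)/(2/(-265 + 2*202) + 329964) = 143390/(2/(-265 + 404) + 329964) = 143390/(2/139 + 329964) = 143390/(45864998/139) = 143390*(139/45864998) = 9965605/22932499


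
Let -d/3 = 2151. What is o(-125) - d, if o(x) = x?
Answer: 6328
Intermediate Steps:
d = -6453 (d = -3*2151 = -6453)
o(-125) - d = -125 - 1*(-6453) = -125 + 6453 = 6328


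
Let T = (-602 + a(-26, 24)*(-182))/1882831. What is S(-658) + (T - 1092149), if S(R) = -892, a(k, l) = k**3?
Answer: -2058008280841/1882831 ≈ -1.0930e+6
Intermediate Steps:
T = 3198230/1882831 (T = (-602 + (-26)**3*(-182))/1882831 = (-602 - 17576*(-182))*(1/1882831) = (-602 + 3198832)*(1/1882831) = 3198230*(1/1882831) = 3198230/1882831 ≈ 1.6986)
S(-658) + (T - 1092149) = -892 + (3198230/1882831 - 1092149) = -892 - 2056328795589/1882831 = -2058008280841/1882831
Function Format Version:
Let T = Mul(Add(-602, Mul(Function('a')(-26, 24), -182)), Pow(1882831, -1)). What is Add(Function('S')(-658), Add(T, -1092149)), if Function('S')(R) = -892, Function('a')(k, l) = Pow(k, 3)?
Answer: Rational(-2058008280841, 1882831) ≈ -1.0930e+6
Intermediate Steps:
T = Rational(3198230, 1882831) (T = Mul(Add(-602, Mul(Pow(-26, 3), -182)), Pow(1882831, -1)) = Mul(Add(-602, Mul(-17576, -182)), Rational(1, 1882831)) = Mul(Add(-602, 3198832), Rational(1, 1882831)) = Mul(3198230, Rational(1, 1882831)) = Rational(3198230, 1882831) ≈ 1.6986)
Add(Function('S')(-658), Add(T, -1092149)) = Add(-892, Add(Rational(3198230, 1882831), -1092149)) = Add(-892, Rational(-2056328795589, 1882831)) = Rational(-2058008280841, 1882831)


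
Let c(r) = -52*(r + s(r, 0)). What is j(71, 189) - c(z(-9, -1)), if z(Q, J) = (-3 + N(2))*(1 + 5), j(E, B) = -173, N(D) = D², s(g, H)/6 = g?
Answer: 2011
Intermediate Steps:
s(g, H) = 6*g
z(Q, J) = 6 (z(Q, J) = (-3 + 2²)*(1 + 5) = (-3 + 4)*6 = 1*6 = 6)
c(r) = -364*r (c(r) = -52*(r + 6*r) = -364*r)
j(71, 189) - c(z(-9, -1)) = -173 - (-364)*6 = -173 - 1*(-2184) = -173 + 2184 = 2011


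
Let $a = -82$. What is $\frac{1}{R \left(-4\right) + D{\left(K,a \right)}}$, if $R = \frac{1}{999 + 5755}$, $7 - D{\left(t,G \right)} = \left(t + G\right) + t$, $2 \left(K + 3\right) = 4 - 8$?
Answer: $\frac{3377}{334321} \approx 0.010101$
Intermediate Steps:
$K = -5$ ($K = -3 + \frac{4 - 8}{2} = -3 + \frac{1}{2} \left(-4\right) = -3 - 2 = -5$)
$D{\left(t,G \right)} = 7 - G - 2 t$ ($D{\left(t,G \right)} = 7 - \left(\left(t + G\right) + t\right) = 7 - \left(\left(G + t\right) + t\right) = 7 - \left(G + 2 t\right) = 7 - G - 2 t$)
$R = \frac{1}{6754} \approx 0.00014806$
$\frac{1}{R \left(-4\right) + D{\left(K,a \right)}} = \frac{1}{\frac{1}{6754} \left(-4\right) - -99} = \frac{1}{- \frac{2}{3377} + \left(7 + 82 + 10\right)} = \frac{1}{- \frac{2}{3377} + 99} = \frac{1}{\frac{334321}{3377}} = \frac{3377}{334321}$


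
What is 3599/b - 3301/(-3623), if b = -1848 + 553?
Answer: -8764382/4691785 ≈ -1.8680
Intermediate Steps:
b = -1295
3599/b - 3301/(-3623) = 3599/(-1295) - 3301/(-3623) = 3599*(-1/1295) - 3301*(-1/3623) = -3599/1295 + 3301/3623 = -8764382/4691785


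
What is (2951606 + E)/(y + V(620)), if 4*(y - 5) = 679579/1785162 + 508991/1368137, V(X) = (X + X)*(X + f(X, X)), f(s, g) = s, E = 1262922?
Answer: 41173345499056969728/15021456650428607345 ≈ 2.7410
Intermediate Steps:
V(X) = 4*X² (V(X) = (X + X)*(X + X) = (2*X)*(2*X) = 4*X²)
y = 50685312229745/9769384732776 (y = 5 + (679579/1785162 + 508991/1368137)/4 = 5 + (¼)*(1838388565865/2442346183194) = 5 + 1838388565865/9769384732776 = 50685312229745/9769384732776 ≈ 5.1882)
(2951606 + E)/(y + V(620)) = (2951606 + 1262922)/(50685312229745/9769384732776 + 4*620²) = 4214528/(50685312229745/9769384732776 + 4*384400) = 4214528/(50685312229745/9769384732776 + 1537600) = 4214528/(15021456650428607345/9769384732776) = 4214528*(9769384732776/15021456650428607345) = 41173345499056969728/15021456650428607345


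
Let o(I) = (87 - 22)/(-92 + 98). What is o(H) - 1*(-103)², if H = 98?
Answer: -63589/6 ≈ -10598.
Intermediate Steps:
o(I) = 65/6
o(H) - 1*(-103)² = 65/6 - 1*(-103)² = 65/6 - 1*10609 = 65/6 - 10609 = -63589/6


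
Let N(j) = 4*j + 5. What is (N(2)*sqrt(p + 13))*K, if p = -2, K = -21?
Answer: -273*sqrt(11) ≈ -905.44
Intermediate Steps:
N(j) = 5 + 4*j
(N(2)*sqrt(p + 13))*K = ((5 + 4*2)*sqrt(-2 + 13))*(-21) = ((5 + 8)*sqrt(11))*(-21) = (13*sqrt(11))*(-21) = -273*sqrt(11)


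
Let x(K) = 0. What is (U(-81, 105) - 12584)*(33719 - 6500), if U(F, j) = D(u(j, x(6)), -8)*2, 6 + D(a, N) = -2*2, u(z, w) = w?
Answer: -343068276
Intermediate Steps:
D(a, N) = -10 (D(a, N) = -6 - 2*2 = -6 - 4 = -10)
U(F, j) = -20 (U(F, j) = -10*2 = -20)
(U(-81, 105) - 12584)*(33719 - 6500) = (-20 - 12584)*(33719 - 6500) = -12604*27219 = -343068276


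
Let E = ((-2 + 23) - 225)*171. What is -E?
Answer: 34884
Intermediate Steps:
E = -34884 (E = (21 - 225)*171 = -204*171 = -34884)
-E = -1*(-34884) = 34884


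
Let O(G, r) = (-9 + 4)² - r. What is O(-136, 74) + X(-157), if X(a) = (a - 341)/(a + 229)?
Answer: -671/12 ≈ -55.917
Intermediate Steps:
O(G, r) = 25 - r (O(G, r) = (-5)² - r = 25 - r)
X(a) = (-341 + a)/(229 + a)
O(-136, 74) + X(-157) = (25 - 1*74) + (-341 - 157)/(229 - 157) = (25 - 74) - 498/72 = -49 + (1/72)*(-498) = -49 - 83/12 = -671/12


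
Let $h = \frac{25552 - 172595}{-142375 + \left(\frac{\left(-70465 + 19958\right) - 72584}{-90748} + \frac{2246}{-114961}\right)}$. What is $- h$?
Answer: $- \frac{219146182627372}{212187215863151} \approx -1.0328$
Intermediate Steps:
$h = \frac{219146182627372}{212187215863151}$ ($h = - \frac{147043}{-142375 + \left(\left(-50507 - 72584\right) \left(- \frac{1}{90748}\right) + 2246 \left(- \frac{1}{114961}\right)\right)} = - \frac{147043}{-142375 - - \frac{1992406349}{1490354404}} = - \frac{147043}{-142375 + \left(\frac{123091}{90748} - \frac{2246}{114961}\right)} = - \frac{147043}{-142375 + \frac{1992406349}{1490354404}} = - \frac{147043}{- \frac{212187215863151}{1490354404}} = \left(-147043\right) \left(- \frac{1490354404}{212187215863151}\right) = \frac{219146182627372}{212187215863151} \approx 1.0328$)
$- h = \left(-1\right) \frac{219146182627372}{212187215863151} = - \frac{219146182627372}{212187215863151}$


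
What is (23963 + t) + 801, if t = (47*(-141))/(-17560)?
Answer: 434862467/17560 ≈ 24764.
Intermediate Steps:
t = 6627/17560 (t = -6627*(-1/17560) = 6627/17560 ≈ 0.37739)
(23963 + t) + 801 = (23963 + 6627/17560) + 801 = 420796907/17560 + 801 = 434862467/17560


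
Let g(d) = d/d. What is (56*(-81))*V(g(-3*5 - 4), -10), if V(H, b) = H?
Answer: -4536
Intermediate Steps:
g(d) = 1
(56*(-81))*V(g(-3*5 - 4), -10) = (56*(-81))*1 = -4536*1 = -4536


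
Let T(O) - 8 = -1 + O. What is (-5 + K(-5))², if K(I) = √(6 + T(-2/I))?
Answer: (25 - √335)²/25 ≈ 1.7940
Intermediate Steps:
T(O) = 7 + O (T(O) = 8 + (-1 + O) = 7 + O)
K(I) = √(13 - 2/I) (K(I) = √(6 + (7 - 2/I)) = √(13 - 2/I))
(-5 + K(-5))² = (-5 + √(13 - 2/(-5)))² = (-5 + √(13 - 2*(-⅕)))² = (-5 + √(13 + ⅖))² = (-5 + √(67/5))² = (-5 + √335/5)²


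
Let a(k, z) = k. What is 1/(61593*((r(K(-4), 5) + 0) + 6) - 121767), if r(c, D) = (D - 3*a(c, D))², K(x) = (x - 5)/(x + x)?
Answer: 64/26267841 ≈ 2.4364e-6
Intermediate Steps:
K(x) = (-5 + x)/(2*x) (K(x) = (-5 + x)/((2*x)) = (-5 + x)*(1/(2*x)) = (-5 + x)/(2*x))
r(c, D) = (D - 3*c)²
1/(61593*((r(K(-4), 5) + 0) + 6) - 121767) = 1/(61593*(((5 - 3*(-5 - 4)/(2*(-4)))² + 0) + 6) - 121767) = 1/(61593*(((5 - 3*(-1)*(-9)/(2*4))² + 0) + 6) - 121767) = 1/(61593*(((5 - 3*9/8)² + 0) + 6) - 121767) = 1/(61593*(((5 - 27/8)² + 0) + 6) - 121767) = 1/(61593*(((13/8)² + 0) + 6) - 121767) = 1/(61593*((169/64 + 0) + 6) - 121767) = 1/(61593*(169/64 + 6) - 121767) = 1/(61593*(553/64) - 121767) = 1/(34060929/64 - 121767) = 1/(26267841/64) = 64/26267841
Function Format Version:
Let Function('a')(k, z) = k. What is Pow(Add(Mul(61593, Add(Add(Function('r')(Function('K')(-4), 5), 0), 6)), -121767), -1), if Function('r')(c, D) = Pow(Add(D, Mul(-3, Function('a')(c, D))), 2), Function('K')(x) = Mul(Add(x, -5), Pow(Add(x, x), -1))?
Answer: Rational(64, 26267841) ≈ 2.4364e-6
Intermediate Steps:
Function('K')(x) = Mul(Rational(1, 2), Pow(x, -1), Add(-5, x)) (Function('K')(x) = Mul(Add(-5, x), Pow(Mul(2, x), -1)) = Mul(Add(-5, x), Mul(Rational(1, 2), Pow(x, -1))) = Mul(Rational(1, 2), Pow(x, -1), Add(-5, x)))
Function('r')(c, D) = Pow(Add(D, Mul(-3, c)), 2)
Pow(Add(Mul(61593, Add(Add(Function('r')(Function('K')(-4), 5), 0), 6)), -121767), -1) = Pow(Add(Mul(61593, Add(Add(Pow(Add(5, Mul(-3, Mul(Rational(1, 2), Pow(-4, -1), Add(-5, -4)))), 2), 0), 6)), -121767), -1) = Pow(Add(Mul(61593, Add(Add(Pow(Add(5, Mul(-3, Mul(Rational(1, 2), Rational(-1, 4), -9))), 2), 0), 6)), -121767), -1) = Pow(Add(Mul(61593, Add(Add(Pow(Add(5, Mul(-3, Rational(9, 8))), 2), 0), 6)), -121767), -1) = Pow(Add(Mul(61593, Add(Add(Pow(Add(5, Rational(-27, 8)), 2), 0), 6)), -121767), -1) = Pow(Add(Mul(61593, Add(Add(Pow(Rational(13, 8), 2), 0), 6)), -121767), -1) = Pow(Add(Mul(61593, Add(Add(Rational(169, 64), 0), 6)), -121767), -1) = Pow(Add(Mul(61593, Add(Rational(169, 64), 6)), -121767), -1) = Pow(Add(Mul(61593, Rational(553, 64)), -121767), -1) = Pow(Add(Rational(34060929, 64), -121767), -1) = Pow(Rational(26267841, 64), -1) = Rational(64, 26267841)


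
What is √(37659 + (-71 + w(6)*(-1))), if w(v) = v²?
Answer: 4*√2347 ≈ 193.78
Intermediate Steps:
√(37659 + (-71 + w(6)*(-1))) = √(37659 + (-71 + 6²*(-1))) = √(37659 + (-71 + 36*(-1))) = √(37659 + (-71 - 36)) = √(37659 - 107) = √37552 = 4*√2347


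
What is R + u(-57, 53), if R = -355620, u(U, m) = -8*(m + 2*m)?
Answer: -356892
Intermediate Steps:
u(U, m) = -24*m
R + u(-57, 53) = -355620 - 24*53 = -355620 - 1272 = -356892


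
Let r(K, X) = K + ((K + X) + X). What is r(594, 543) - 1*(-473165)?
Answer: 475439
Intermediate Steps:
r(K, X) = 2*K + 2*X (r(K, X) = K + (K + 2*X) = 2*K + 2*X)
r(594, 543) - 1*(-473165) = (2*594 + 2*543) - 1*(-473165) = (1188 + 1086) + 473165 = 2274 + 473165 = 475439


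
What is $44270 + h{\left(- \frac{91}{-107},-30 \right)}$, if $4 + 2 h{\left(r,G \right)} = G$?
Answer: $44253$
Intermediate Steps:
$h{\left(r,G \right)} = -2 + \frac{G}{2}$
$44270 + h{\left(- \frac{91}{-107},-30 \right)} = 44270 + \left(-2 + \frac{1}{2} \left(-30\right)\right) = 44270 - 17 = 44253$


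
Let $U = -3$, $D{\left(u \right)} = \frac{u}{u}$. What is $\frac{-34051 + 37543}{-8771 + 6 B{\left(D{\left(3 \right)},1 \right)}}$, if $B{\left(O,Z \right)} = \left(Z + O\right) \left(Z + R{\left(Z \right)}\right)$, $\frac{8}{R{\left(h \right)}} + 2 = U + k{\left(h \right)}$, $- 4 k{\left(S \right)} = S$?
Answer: $- \frac{24444}{61441} \approx -0.39785$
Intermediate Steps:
$k{\left(S \right)} = - \frac{S}{4}$
$D{\left(u \right)} = 1$
$R{\left(h \right)} = \frac{8}{-5 - \frac{h}{4}}$ ($R{\left(h \right)} = \frac{8}{-2 - \left(3 + \frac{h}{4}\right)} = \frac{8}{-5 - \frac{h}{4}}$)
$B{\left(O,Z \right)} = \left(O + Z\right) \left(Z - \frac{32}{20 + Z}\right)$ ($B{\left(O,Z \right)} = \left(Z + O\right) \left(Z - \frac{32}{20 + Z}\right) = \left(O + Z\right) \left(Z - \frac{32}{20 + Z}\right)$)
$\frac{-34051 + 37543}{-8771 + 6 B{\left(D{\left(3 \right)},1 \right)}} = \frac{-34051 + 37543}{-8771 + 6 \frac{\left(-32\right) 1 - 32 + 1 \left(20 + 1\right) \left(1 + 1\right)}{20 + 1}} = \frac{3492}{-8771 + 6 \frac{-32 - 32 + 1 \cdot 21 \cdot 2}{21}} = \frac{3492}{-8771 + 6 \frac{-32 - 32 + 42}{21}} = \frac{3492}{-8771 + 6 \cdot \frac{1}{21} \left(-22\right)} = \frac{3492}{-8771 + 6 \left(- \frac{22}{21}\right)} = \frac{3492}{-8771 - \frac{44}{7}} = \frac{3492}{- \frac{61441}{7}} = 3492 \left(- \frac{7}{61441}\right) = - \frac{24444}{61441}$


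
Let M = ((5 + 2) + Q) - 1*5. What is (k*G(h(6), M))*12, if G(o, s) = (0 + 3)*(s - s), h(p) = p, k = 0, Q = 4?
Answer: 0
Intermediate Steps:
M = 6 (M = ((5 + 2) + 4) - 1*5 = (7 + 4) - 5 = 11 - 5 = 6)
G(o, s) = 0 (G(o, s) = 3*0 = 0)
(k*G(h(6), M))*12 = (0*0)*12 = 0*12 = 0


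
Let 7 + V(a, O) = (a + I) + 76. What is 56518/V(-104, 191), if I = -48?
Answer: -56518/83 ≈ -680.94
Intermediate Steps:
V(a, O) = 21 + a (V(a, O) = -7 + ((a - 48) + 76) = -7 + ((-48 + a) + 76) = -7 + (28 + a) = 21 + a)
56518/V(-104, 191) = 56518/(21 - 104) = 56518/(-83) = 56518*(-1/83) = -56518/83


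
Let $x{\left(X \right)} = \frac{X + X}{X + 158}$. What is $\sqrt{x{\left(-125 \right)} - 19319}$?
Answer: $\frac{i \sqrt{21046641}}{33} \approx 139.02 i$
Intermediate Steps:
$x{\left(X \right)} = \frac{2 X}{158 + X}$
$\sqrt{x{\left(-125 \right)} - 19319} = \sqrt{2 \left(-125\right) \frac{1}{158 - 125} - 19319} = \sqrt{2 \left(-125\right) \frac{1}{33} - 19319} = \sqrt{- \frac{250}{33} - 19319} = \sqrt{- \frac{637777}{33}} = \frac{i \sqrt{21046641}}{33}$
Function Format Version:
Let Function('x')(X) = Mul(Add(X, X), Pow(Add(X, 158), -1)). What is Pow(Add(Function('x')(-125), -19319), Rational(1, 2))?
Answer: Mul(Rational(1, 33), I, Pow(21046641, Rational(1, 2))) ≈ Mul(139.02, I)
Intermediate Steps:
Function('x')(X) = Mul(2, X, Pow(Add(158, X), -1)) (Function('x')(X) = Mul(Mul(2, X), Pow(Add(158, X), -1)) = Mul(2, X, Pow(Add(158, X), -1)))
Pow(Add(Function('x')(-125), -19319), Rational(1, 2)) = Pow(Add(Mul(2, -125, Pow(Add(158, -125), -1)), -19319), Rational(1, 2)) = Pow(Add(Mul(2, -125, Pow(33, -1)), -19319), Rational(1, 2)) = Pow(Add(Mul(2, -125, Rational(1, 33)), -19319), Rational(1, 2)) = Pow(Add(Rational(-250, 33), -19319), Rational(1, 2)) = Pow(Rational(-637777, 33), Rational(1, 2)) = Mul(Rational(1, 33), I, Pow(21046641, Rational(1, 2)))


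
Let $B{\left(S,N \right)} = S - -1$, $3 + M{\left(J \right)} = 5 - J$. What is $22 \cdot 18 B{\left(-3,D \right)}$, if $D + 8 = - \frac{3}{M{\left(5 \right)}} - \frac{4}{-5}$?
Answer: $-792$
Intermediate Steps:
$M{\left(J \right)} = 2 - J$ ($M{\left(J \right)} = -3 - \left(-5 + J\right) = 2 - J$)
$D = - \frac{31}{5}$ ($D = -8 - \left(- \frac{4}{5} + \frac{3}{2 - 5}\right) = -8 - \left(- \frac{4}{5} + \frac{3}{-3}\right) = -8 + \left(\left(-3\right) \left(- \frac{1}{3}\right) + \frac{4}{5}\right) = -8 + \left(1 + \frac{4}{5}\right) = -8 + \frac{9}{5} = - \frac{31}{5} \approx -6.2$)
$B{\left(S,N \right)} = 1 + S$ ($B{\left(S,N \right)} = S + 1 = 1 + S$)
$22 \cdot 18 B{\left(-3,D \right)} = 22 \cdot 18 \left(1 - 3\right) = 396 \left(-2\right) = -792$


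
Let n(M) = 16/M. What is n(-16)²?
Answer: 1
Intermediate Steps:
n(-16)² = (16/(-16))² = (16*(-1/16))² = (-1)² = 1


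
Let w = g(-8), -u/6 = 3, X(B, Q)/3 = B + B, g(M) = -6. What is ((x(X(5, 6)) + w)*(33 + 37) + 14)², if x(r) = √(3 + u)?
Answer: 91336 - 56840*I*√15 ≈ 91336.0 - 2.2014e+5*I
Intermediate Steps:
X(B, Q) = 6*B (X(B, Q) = 3*(B + B) = 3*(2*B) = 6*B)
u = -18 (u = -6*3 = -18)
x(r) = I*√15 (x(r) = √(3 - 18) = √(-15) = I*√15)
w = -6
((x(X(5, 6)) + w)*(33 + 37) + 14)² = ((I*√15 - 6)*(33 + 37) + 14)² = ((-6 + I*√15)*70 + 14)² = ((-420 + 70*I*√15) + 14)² = (-406 + 70*I*√15)²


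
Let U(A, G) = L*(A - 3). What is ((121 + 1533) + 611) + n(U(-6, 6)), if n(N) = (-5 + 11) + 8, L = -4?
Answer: 2279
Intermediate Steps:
U(A, G) = 12 - 4*A (U(A, G) = -4*(A - 3) = -4*(-3 + A) = 12 - 4*A)
n(N) = 14 (n(N) = 6 + 8 = 14)
((121 + 1533) + 611) + n(U(-6, 6)) = ((121 + 1533) + 611) + 14 = (1654 + 611) + 14 = 2265 + 14 = 2279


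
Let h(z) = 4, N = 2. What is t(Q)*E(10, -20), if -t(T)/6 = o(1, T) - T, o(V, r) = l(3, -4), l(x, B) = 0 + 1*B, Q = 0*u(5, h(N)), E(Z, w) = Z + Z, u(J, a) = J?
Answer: 480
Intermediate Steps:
E(Z, w) = 2*Z
Q = 0 (Q = 0*5 = 0)
l(x, B) = B (l(x, B) = 0 + B = B)
o(V, r) = -4
t(T) = 24 + 6*T (t(T) = -6*(-4 - T) = 24 + 6*T)
t(Q)*E(10, -20) = (24 + 6*0)*(2*10) = (24 + 0)*20 = 24*20 = 480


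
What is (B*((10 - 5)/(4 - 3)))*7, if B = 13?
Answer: 455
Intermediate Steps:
(B*((10 - 5)/(4 - 3)))*7 = (13*((10 - 5)/(4 - 3)))*7 = (13*(5/1))*7 = (13*(5*1))*7 = (13*5)*7 = 65*7 = 455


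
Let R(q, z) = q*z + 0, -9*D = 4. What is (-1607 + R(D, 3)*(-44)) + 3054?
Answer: 4517/3 ≈ 1505.7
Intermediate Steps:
D = -4/9 (D = -1/9*4 = -4/9 ≈ -0.44444)
R(q, z) = q*z
(-1607 + R(D, 3)*(-44)) + 3054 = (-1607 - 4/9*3*(-44)) + 3054 = (-1607 - 4/3*(-44)) + 3054 = (-1607 + 176/3) + 3054 = -4645/3 + 3054 = 4517/3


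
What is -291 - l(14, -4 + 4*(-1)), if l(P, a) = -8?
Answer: -283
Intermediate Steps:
-291 - l(14, -4 + 4*(-1)) = -291 - 1*(-8) = -291 + 8 = -283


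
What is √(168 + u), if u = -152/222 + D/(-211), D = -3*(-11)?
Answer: √91693894209/23421 ≈ 12.929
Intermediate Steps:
D = 33
u = -19699/23421 (u = -152/222 + 33/(-211) = -152*1/222 + 33*(-1/211) = -76/111 - 33/211 = -19699/23421 ≈ -0.84108)
√(168 + u) = √(168 - 19699/23421) = √(3915029/23421) = √91693894209/23421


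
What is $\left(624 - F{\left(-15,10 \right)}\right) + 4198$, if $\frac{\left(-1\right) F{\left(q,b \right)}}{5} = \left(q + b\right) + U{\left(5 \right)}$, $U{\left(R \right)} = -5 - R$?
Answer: $4747$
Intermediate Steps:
$F{\left(q,b \right)} = 50 - 5 b - 5 q$ ($F{\left(q,b \right)} = - 5 \left(\left(q + b\right) - 10\right) = - 5 \left(\left(b + q\right) - 10\right) = - 5 \left(-10 + b + q\right) = 50 - 5 b - 5 q$)
$\left(624 - F{\left(-15,10 \right)}\right) + 4198 = \left(624 - \left(50 - 50 - -75\right)\right) + 4198 = \left(624 - \left(50 - 50 + 75\right)\right) + 4198 = \left(624 - 75\right) + 4198 = 549 + 4198 = 4747$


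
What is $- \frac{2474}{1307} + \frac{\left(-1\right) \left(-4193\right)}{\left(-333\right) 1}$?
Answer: $- \frac{6304093}{435231} \approx -14.484$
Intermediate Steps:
$- \frac{2474}{1307} + \frac{\left(-1\right) \left(-4193\right)}{\left(-333\right) 1} = \left(-2474\right) \frac{1}{1307} + \frac{4193}{-333} = - \frac{2474}{1307} + 4193 \left(- \frac{1}{333}\right) = - \frac{2474}{1307} - \frac{4193}{333} = - \frac{6304093}{435231}$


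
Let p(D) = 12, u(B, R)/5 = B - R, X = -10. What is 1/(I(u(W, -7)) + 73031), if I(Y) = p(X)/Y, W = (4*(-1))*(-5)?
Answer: 45/3286399 ≈ 1.3693e-5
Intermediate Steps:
W = 20 (W = -4*(-5) = 20)
u(B, R) = -5*R + 5*B (u(B, R) = 5*(B - R) = -5*R + 5*B)
I(Y) = 12/Y
1/(I(u(W, -7)) + 73031) = 1/(12/(-5*(-7) + 5*20) + 73031) = 1/(12/(35 + 100) + 73031) = 1/(12/135 + 73031) = 1/(12*(1/135) + 73031) = 1/(4/45 + 73031) = 1/(3286399/45) = 45/3286399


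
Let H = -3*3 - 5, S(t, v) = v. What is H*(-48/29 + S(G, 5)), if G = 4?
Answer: -1358/29 ≈ -46.828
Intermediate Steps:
H = -14 (H = -9 - 5 = -14)
H*(-48/29 + S(G, 5)) = -14*(-48/29 + 5) = -14*97/29 = -1358/29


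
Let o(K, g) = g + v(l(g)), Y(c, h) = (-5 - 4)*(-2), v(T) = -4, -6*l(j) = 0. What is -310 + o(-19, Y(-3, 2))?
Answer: -296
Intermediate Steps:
l(j) = 0 (l(j) = -1/6*0 = 0)
Y(c, h) = 18 (Y(c, h) = -9*(-2) = 18)
o(K, g) = -4 + g (o(K, g) = g - 4 = -4 + g)
-310 + o(-19, Y(-3, 2)) = -310 + (-4 + 18) = -310 + 14 = -296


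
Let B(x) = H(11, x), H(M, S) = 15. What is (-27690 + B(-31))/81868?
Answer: -27675/81868 ≈ -0.33804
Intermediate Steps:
B(x) = 15
(-27690 + B(-31))/81868 = (-27690 + 15)/81868 = -27675*1/81868 = -27675/81868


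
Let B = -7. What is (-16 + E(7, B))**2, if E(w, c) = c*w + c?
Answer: 5184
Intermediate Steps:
E(w, c) = c + c*w
(-16 + E(7, B))**2 = (-16 - 7*(1 + 7))**2 = (-16 - 7*8)**2 = (-16 - 56)**2 = (-72)**2 = 5184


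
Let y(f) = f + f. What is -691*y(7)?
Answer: -9674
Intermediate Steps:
y(f) = 2*f
-691*y(7) = -1382*7 = -691*14 = -9674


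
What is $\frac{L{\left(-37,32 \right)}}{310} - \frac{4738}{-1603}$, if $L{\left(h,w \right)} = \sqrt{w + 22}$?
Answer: $\frac{4738}{1603} + \frac{3 \sqrt{6}}{310} \approx 2.9794$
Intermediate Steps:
$L{\left(h,w \right)} = \sqrt{22 + w}$
$\frac{L{\left(-37,32 \right)}}{310} - \frac{4738}{-1603} = \frac{\sqrt{22 + 32}}{310} - \frac{4738}{-1603} = \sqrt{54} \cdot \frac{1}{310} - - \frac{4738}{1603} = 3 \sqrt{6} \cdot \frac{1}{310} + \frac{4738}{1603} = \frac{3 \sqrt{6}}{310} + \frac{4738}{1603} = \frac{4738}{1603} + \frac{3 \sqrt{6}}{310}$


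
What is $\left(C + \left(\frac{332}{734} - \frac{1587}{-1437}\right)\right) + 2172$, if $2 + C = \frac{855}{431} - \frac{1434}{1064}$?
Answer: $\frac{87556588747933}{40307928556} \approx 2172.2$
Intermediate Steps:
$C = - \frac{312751}{229292}$ ($C = -2 + \left(\frac{855}{431} - \frac{1434}{1064}\right) = -2 + \left(855 \cdot \frac{1}{431} - \frac{717}{532}\right) = -2 + \left(\frac{855}{431} - \frac{717}{532}\right) = -2 + \frac{145833}{229292} = - \frac{312751}{229292} \approx -1.364$)
$\left(C + \left(\frac{332}{734} - \frac{1587}{-1437}\right)\right) + 2172 = \left(- \frac{312751}{229292} + \left(\frac{332}{734} - \frac{1587}{-1437}\right)\right) + 2172 = \left(- \frac{312751}{229292} + \left(332 \cdot \frac{1}{734} - - \frac{529}{479}\right)\right) + 2172 = \left(- \frac{312751}{229292} + \left(\frac{166}{367} + \frac{529}{479}\right)\right) + 2172 = \left(- \frac{312751}{229292} + \frac{273657}{175793}\right) + 2172 = \frac{7767924301}{40307928556} + 2172 = \frac{87556588747933}{40307928556}$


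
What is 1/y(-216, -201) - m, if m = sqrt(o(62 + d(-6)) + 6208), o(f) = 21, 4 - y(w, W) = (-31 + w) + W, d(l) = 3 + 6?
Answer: 1/452 - sqrt(6229) ≈ -78.922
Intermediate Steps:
d(l) = 9
y(w, W) = 35 - W - w (y(w, W) = 4 - ((-31 + w) + W) = 4 - (-31 + W + w) = 4 + (31 - W - w) = 35 - W - w)
m = sqrt(6229) (m = sqrt(21 + 6208) = sqrt(6229) ≈ 78.924)
1/y(-216, -201) - m = 1/(35 - 1*(-201) - 1*(-216)) - sqrt(6229) = 1/(35 + 201 + 216) - sqrt(6229) = 1/452 - sqrt(6229)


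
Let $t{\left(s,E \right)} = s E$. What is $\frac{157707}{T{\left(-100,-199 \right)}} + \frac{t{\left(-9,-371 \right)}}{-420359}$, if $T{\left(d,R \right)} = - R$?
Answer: $\frac{66292892352}{83651441} \approx 792.49$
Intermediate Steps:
$t{\left(s,E \right)} = E s$
$\frac{157707}{T{\left(-100,-199 \right)}} + \frac{t{\left(-9,-371 \right)}}{-420359} = \frac{157707}{\left(-1\right) \left(-199\right)} + \frac{\left(-371\right) \left(-9\right)}{-420359} = \frac{157707}{199} + 3339 \left(- \frac{1}{420359}\right) = 157707 \cdot \frac{1}{199} - \frac{3339}{420359} = \frac{157707}{199} - \frac{3339}{420359} = \frac{66292892352}{83651441}$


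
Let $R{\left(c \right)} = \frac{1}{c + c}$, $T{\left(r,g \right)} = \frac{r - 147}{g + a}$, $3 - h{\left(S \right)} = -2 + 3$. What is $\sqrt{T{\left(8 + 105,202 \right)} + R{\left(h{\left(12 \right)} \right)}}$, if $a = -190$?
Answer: $\frac{i \sqrt{93}}{6} \approx 1.6073 i$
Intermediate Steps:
$h{\left(S \right)} = 2$ ($h{\left(S \right)} = 3 - \left(-2 + 3\right) = 3 - 1 = 2$)
$T{\left(r,g \right)} = \frac{-147 + r}{-190 + g}$ ($T{\left(r,g \right)} = \frac{r - 147}{g - 190} = \frac{-147 + r}{-190 + g}$)
$R{\left(c \right)} = \frac{1}{2 c}$
$\sqrt{T{\left(8 + 105,202 \right)} + R{\left(h{\left(12 \right)} \right)}} = \sqrt{\frac{-147 + \left(8 + 105\right)}{-190 + 202} + \frac{1}{2 \cdot 2}} = \sqrt{\frac{-147 + 113}{12} + \frac{1}{2} \cdot \frac{1}{2}} = \sqrt{\frac{1}{12} \left(-34\right) + \frac{1}{4}} = \sqrt{- \frac{17}{6} + \frac{1}{4}} = \sqrt{- \frac{31}{12}} = \frac{i \sqrt{93}}{6}$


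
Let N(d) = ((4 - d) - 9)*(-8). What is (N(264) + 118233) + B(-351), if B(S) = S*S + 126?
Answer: 243712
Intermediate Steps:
N(d) = 40 + 8*d (N(d) = (-5 - d)*(-8) = 40 + 8*d)
B(S) = 126 + S² (B(S) = S² + 126 = 126 + S²)
(N(264) + 118233) + B(-351) = ((40 + 8*264) + 118233) + (126 + (-351)²) = ((40 + 2112) + 118233) + (126 + 123201) = (2152 + 118233) + 123327 = 120385 + 123327 = 243712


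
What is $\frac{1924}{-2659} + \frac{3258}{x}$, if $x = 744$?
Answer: $\frac{1205261}{329716} \approx 3.6555$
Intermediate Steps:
$\frac{1924}{-2659} + \frac{3258}{x} = \frac{1924}{-2659} + \frac{3258}{744} = 1924 \left(- \frac{1}{2659}\right) + 3258 \cdot \frac{1}{744} = - \frac{1924}{2659} + \frac{543}{124} = \frac{1205261}{329716}$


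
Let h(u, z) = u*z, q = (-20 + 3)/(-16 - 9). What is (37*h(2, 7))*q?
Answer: 8806/25 ≈ 352.24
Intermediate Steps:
q = 17/25 (q = -17/(-25) = -17*(-1/25) = 17/25 ≈ 0.68000)
(37*h(2, 7))*q = (37*(2*7))*(17/25) = (37*14)*(17/25) = 518*(17/25) = 8806/25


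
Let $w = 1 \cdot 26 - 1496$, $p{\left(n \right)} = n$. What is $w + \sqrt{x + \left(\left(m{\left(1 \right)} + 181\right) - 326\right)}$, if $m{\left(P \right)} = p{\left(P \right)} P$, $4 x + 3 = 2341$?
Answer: $-1470 + \frac{\sqrt{1762}}{2} \approx -1449.0$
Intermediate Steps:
$x = \frac{1169}{2}$ ($x = - \frac{3}{4} + \frac{1}{4} \cdot 2341 = - \frac{3}{4} + \frac{2341}{4} = \frac{1169}{2} \approx 584.5$)
$w = -1470$ ($w = 26 - 1496 = -1470$)
$m{\left(P \right)} = P^{2}$ ($m{\left(P \right)} = P P = P^{2}$)
$w + \sqrt{x + \left(\left(m{\left(1 \right)} + 181\right) - 326\right)} = -1470 + \sqrt{\frac{1169}{2} - \left(145 - 1\right)} = -1470 + \sqrt{\frac{1169}{2} + \left(\left(1 + 181\right) - 326\right)} = -1470 + \sqrt{\frac{1169}{2} + \left(182 - 326\right)} = -1470 + \sqrt{\frac{1169}{2} - 144} = -1470 + \sqrt{\frac{881}{2}} = -1470 + \frac{\sqrt{1762}}{2}$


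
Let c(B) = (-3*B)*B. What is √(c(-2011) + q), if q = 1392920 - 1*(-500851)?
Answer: 8*I*√159978 ≈ 3199.8*I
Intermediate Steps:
q = 1893771 (q = 1392920 + 500851 = 1893771)
c(B) = -3*B²
√(c(-2011) + q) = √(-3*(-2011)² + 1893771) = √(-3*4044121 + 1893771) = √(-12132363 + 1893771) = √(-10238592) = 8*I*√159978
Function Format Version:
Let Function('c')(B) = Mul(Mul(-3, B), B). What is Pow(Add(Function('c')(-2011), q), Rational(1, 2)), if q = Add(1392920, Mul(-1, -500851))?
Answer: Mul(8, I, Pow(159978, Rational(1, 2))) ≈ Mul(3199.8, I)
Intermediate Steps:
q = 1893771 (q = Add(1392920, 500851) = 1893771)
Function('c')(B) = Mul(-3, Pow(B, 2))
Pow(Add(Function('c')(-2011), q), Rational(1, 2)) = Pow(Add(Mul(-3, Pow(-2011, 2)), 1893771), Rational(1, 2)) = Pow(Add(Mul(-3, 4044121), 1893771), Rational(1, 2)) = Pow(Add(-12132363, 1893771), Rational(1, 2)) = Pow(-10238592, Rational(1, 2)) = Mul(8, I, Pow(159978, Rational(1, 2)))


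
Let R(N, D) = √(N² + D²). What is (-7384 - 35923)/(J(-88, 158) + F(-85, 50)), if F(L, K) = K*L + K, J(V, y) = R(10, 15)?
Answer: 7275576/705587 + 43307*√13/3527935 ≈ 10.356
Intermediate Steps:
R(N, D) = √(D² + N²)
J(V, y) = 5*√13 (J(V, y) = √(15² + 10²) = √(225 + 100) = √325 = 5*√13)
F(L, K) = K + K*L
(-7384 - 35923)/(J(-88, 158) + F(-85, 50)) = (-7384 - 35923)/(5*√13 + 50*(1 - 85)) = -43307/(5*√13 + 50*(-84)) = -43307/(5*√13 - 4200) = -43307/(-4200 + 5*√13)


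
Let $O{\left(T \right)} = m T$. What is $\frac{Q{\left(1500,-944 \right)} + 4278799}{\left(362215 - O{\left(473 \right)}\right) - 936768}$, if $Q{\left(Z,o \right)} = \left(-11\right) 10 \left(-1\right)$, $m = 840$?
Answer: $- \frac{4278909}{971873} \approx -4.4027$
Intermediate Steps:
$O{\left(T \right)} = 840 T$
$Q{\left(Z,o \right)} = 110$ ($Q{\left(Z,o \right)} = \left(-110\right) \left(-1\right) = 110$)
$\frac{Q{\left(1500,-944 \right)} + 4278799}{\left(362215 - O{\left(473 \right)}\right) - 936768} = \frac{110 + 4278799}{\left(362215 - 840 \cdot 473\right) - 936768} = \frac{4278909}{\left(362215 - 397320\right) - 936768} = \frac{4278909}{-35105 - 936768} = \frac{4278909}{-971873} = 4278909 \left(- \frac{1}{971873}\right) = - \frac{4278909}{971873}$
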